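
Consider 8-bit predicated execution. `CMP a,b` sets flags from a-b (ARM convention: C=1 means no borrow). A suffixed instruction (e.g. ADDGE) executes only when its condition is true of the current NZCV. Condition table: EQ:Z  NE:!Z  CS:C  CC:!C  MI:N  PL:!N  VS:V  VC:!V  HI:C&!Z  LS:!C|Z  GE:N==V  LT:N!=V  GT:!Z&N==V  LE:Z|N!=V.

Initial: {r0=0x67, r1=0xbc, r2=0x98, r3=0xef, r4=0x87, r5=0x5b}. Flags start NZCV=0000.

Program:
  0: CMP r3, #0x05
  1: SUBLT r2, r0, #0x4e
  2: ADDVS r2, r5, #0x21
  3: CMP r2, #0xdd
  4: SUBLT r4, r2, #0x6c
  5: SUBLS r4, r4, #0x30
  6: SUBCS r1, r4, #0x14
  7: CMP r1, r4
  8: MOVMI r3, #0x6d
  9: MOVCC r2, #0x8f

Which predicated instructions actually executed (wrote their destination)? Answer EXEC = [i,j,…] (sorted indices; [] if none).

0: ✓ CMP  NZCV=1010
1: ✓ SUBLT  r2←0x19
2: · ADDVS
3: ✓ CMP  NZCV=0000
4: · SUBLT
5: ✓ SUBLS  r4←0x57
6: · SUBCS
7: ✓ CMP  NZCV=0011
8: · MOVMI
9: · MOVCC

EXEC = [1,5]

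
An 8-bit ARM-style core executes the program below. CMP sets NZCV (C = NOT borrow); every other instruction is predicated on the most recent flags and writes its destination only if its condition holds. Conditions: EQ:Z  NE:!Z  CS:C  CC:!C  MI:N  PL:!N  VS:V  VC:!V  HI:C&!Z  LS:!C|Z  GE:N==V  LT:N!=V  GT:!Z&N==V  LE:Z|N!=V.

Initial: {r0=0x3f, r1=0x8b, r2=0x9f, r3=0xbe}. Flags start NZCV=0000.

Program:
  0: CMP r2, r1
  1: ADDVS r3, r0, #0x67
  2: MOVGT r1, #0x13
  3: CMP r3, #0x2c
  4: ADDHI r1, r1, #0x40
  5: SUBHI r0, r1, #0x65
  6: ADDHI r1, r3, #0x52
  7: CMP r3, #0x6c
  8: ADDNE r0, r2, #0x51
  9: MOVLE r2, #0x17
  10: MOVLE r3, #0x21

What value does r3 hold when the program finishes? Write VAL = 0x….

VAL = 0x21

[0] flags=0010 → (cmp)
[1] flags=0010 VS?F → skip
[2] flags=0010 GT?T → r1=0x13
[3] flags=1010 → (cmp)
[4] flags=1010 HI?T → r1=0x53
[5] flags=1010 HI?T → r0=0xee
[6] flags=1010 HI?T → r1=0x10
[7] flags=0011 → (cmp)
[8] flags=0011 NE?T → r0=0xf0
[9] flags=0011 LE?T → r2=0x17
[10] flags=0011 LE?T → r3=0x21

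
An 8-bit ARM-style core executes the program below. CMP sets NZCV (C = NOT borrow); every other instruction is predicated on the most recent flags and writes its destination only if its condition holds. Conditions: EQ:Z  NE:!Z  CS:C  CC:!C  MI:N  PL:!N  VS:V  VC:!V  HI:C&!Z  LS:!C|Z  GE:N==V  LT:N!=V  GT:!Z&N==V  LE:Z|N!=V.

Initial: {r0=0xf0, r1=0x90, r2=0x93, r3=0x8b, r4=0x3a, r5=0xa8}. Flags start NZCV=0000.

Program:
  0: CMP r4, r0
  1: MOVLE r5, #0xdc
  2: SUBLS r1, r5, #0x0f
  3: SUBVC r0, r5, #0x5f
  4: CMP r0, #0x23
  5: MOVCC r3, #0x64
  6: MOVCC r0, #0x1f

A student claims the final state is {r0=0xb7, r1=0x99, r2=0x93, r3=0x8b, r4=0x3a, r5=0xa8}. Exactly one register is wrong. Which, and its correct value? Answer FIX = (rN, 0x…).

FIX = (r0, 0x49)

[0] flags=0000 → (cmp)
[1] flags=0000 LE?F → skip
[2] flags=0000 LS?T → r1=0x99
[3] flags=0000 VC?T → r0=0x49
[4] flags=0010 → (cmp)
[5] flags=0010 CC?F → skip
[6] flags=0010 CC?F → skip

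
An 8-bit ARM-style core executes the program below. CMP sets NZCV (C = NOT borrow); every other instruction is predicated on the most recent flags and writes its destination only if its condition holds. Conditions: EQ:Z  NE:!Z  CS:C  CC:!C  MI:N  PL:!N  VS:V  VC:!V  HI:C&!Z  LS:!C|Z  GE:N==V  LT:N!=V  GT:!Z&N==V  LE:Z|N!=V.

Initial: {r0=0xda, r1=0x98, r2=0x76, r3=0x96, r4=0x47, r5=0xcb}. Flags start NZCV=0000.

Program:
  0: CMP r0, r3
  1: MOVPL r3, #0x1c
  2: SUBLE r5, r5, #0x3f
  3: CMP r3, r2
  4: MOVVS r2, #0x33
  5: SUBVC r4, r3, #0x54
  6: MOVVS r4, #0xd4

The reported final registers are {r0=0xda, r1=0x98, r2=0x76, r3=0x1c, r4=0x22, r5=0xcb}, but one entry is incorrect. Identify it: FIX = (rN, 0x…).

[0] flags=0010 → (cmp)
[1] flags=0010 PL?T → r3=0x1c
[2] flags=0010 LE?F → skip
[3] flags=1000 → (cmp)
[4] flags=1000 VS?F → skip
[5] flags=1000 VC?T → r4=0xc8
[6] flags=1000 VS?F → skip

FIX = (r4, 0xc8)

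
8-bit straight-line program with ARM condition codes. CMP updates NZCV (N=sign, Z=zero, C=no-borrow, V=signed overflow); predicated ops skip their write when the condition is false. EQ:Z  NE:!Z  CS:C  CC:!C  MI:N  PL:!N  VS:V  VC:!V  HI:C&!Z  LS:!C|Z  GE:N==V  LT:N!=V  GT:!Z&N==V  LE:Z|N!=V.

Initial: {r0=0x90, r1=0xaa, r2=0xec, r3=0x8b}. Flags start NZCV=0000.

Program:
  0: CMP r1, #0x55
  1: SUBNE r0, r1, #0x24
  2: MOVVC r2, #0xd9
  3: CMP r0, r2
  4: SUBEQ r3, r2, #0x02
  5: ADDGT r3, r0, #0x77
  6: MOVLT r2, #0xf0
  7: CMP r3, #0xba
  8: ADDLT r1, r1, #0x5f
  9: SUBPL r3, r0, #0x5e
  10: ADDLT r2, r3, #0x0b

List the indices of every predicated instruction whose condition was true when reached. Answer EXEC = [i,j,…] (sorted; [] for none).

EXEC = [1,6,8,10]

[0] flags=0011 → (cmp)
[1] flags=0011 NE?T → r0=0x86
[2] flags=0011 VC?F → skip
[3] flags=1000 → (cmp)
[4] flags=1000 EQ?F → skip
[5] flags=1000 GT?F → skip
[6] flags=1000 LT?T → r2=0xf0
[7] flags=1000 → (cmp)
[8] flags=1000 LT?T → r1=0x09
[9] flags=1000 PL?F → skip
[10] flags=1000 LT?T → r2=0x96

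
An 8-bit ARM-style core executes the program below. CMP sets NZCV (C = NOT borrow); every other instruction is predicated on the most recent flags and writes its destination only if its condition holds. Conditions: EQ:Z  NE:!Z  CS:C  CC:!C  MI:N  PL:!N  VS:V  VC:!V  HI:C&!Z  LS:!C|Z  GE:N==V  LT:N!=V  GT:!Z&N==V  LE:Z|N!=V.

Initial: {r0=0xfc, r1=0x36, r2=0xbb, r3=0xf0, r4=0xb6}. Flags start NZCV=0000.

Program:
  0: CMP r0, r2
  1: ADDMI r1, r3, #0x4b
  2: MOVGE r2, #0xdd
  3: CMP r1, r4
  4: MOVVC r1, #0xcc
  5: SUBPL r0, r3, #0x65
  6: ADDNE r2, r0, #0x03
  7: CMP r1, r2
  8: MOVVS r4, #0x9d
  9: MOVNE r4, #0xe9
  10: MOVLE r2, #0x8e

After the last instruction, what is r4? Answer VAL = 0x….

VAL = 0xe9

[0] flags=0010 → (cmp)
[1] flags=0010 MI?F → skip
[2] flags=0010 GE?T → r2=0xdd
[3] flags=1001 → (cmp)
[4] flags=1001 VC?F → skip
[5] flags=1001 PL?F → skip
[6] flags=1001 NE?T → r2=0xff
[7] flags=0000 → (cmp)
[8] flags=0000 VS?F → skip
[9] flags=0000 NE?T → r4=0xe9
[10] flags=0000 LE?F → skip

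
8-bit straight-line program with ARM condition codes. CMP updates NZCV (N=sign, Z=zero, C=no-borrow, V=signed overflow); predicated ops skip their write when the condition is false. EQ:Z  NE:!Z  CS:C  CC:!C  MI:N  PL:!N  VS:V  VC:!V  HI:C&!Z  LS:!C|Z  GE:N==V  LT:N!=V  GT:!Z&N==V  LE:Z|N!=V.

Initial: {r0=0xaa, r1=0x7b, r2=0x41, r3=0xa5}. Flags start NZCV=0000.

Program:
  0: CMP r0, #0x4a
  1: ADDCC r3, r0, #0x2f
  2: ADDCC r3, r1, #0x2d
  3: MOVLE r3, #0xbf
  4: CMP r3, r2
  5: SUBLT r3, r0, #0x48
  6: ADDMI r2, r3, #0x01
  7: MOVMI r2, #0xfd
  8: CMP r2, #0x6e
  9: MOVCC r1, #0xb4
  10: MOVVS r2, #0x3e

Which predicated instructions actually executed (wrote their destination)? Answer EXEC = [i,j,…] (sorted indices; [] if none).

EXEC = [3,5,9]

0: ✓ CMP  NZCV=0011
1: · ADDCC
2: · ADDCC
3: ✓ MOVLE  r3←0xbf
4: ✓ CMP  NZCV=0011
5: ✓ SUBLT  r3←0x62
6: · ADDMI
7: · MOVMI
8: ✓ CMP  NZCV=1000
9: ✓ MOVCC  r1←0xb4
10: · MOVVS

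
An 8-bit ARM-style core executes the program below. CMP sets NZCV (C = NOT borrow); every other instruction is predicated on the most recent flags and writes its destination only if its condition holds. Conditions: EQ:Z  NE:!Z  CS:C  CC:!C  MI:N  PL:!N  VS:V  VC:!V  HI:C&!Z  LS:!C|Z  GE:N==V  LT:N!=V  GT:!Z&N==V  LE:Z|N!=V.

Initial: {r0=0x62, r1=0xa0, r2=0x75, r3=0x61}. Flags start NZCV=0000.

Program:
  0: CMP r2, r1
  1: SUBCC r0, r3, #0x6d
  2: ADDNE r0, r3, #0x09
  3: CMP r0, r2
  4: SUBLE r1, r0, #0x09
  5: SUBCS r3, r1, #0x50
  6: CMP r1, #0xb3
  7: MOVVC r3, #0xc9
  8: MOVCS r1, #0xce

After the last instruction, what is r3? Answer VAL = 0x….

VAL = 0x61

0: ✓ CMP  NZCV=1001
1: ✓ SUBCC  r0←0xf4
2: ✓ ADDNE  r0←0x6a
3: ✓ CMP  NZCV=1000
4: ✓ SUBLE  r1←0x61
5: · SUBCS
6: ✓ CMP  NZCV=1001
7: · MOVVC
8: · MOVCS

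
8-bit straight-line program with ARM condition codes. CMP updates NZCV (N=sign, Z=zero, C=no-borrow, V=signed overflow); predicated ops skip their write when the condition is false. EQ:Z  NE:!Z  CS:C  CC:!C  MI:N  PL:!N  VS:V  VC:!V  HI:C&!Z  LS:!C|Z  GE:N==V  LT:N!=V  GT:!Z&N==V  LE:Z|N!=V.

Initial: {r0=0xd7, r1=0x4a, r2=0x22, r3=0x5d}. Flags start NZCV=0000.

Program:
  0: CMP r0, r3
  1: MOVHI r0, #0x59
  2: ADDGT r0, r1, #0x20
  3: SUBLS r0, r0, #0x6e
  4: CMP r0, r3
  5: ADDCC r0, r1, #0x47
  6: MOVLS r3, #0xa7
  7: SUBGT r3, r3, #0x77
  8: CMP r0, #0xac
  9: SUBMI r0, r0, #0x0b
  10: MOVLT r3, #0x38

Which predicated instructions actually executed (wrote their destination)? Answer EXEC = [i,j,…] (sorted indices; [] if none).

0: ✓ CMP  NZCV=0011
1: ✓ MOVHI  r0←0x59
2: · ADDGT
3: · SUBLS
4: ✓ CMP  NZCV=1000
5: ✓ ADDCC  r0←0x91
6: ✓ MOVLS  r3←0xa7
7: · SUBGT
8: ✓ CMP  NZCV=1000
9: ✓ SUBMI  r0←0x86
10: ✓ MOVLT  r3←0x38

EXEC = [1,5,6,9,10]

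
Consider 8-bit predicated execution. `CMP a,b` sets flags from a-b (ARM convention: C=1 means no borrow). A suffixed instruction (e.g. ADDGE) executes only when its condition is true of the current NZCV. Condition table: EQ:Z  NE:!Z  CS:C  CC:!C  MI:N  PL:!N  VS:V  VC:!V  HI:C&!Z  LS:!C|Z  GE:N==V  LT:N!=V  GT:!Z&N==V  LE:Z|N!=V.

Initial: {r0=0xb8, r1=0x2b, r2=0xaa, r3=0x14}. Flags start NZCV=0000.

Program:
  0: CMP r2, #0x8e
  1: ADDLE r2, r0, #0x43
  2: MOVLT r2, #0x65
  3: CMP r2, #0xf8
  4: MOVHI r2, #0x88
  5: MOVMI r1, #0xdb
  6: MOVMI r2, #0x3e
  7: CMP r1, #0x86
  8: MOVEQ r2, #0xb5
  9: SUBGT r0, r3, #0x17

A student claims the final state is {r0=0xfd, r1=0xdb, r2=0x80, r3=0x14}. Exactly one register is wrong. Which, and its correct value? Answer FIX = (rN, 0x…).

FIX = (r2, 0x3e)

0: ✓ CMP  NZCV=0010
1: · ADDLE
2: · MOVLT
3: ✓ CMP  NZCV=1000
4: · MOVHI
5: ✓ MOVMI  r1←0xdb
6: ✓ MOVMI  r2←0x3e
7: ✓ CMP  NZCV=0010
8: · MOVEQ
9: ✓ SUBGT  r0←0xfd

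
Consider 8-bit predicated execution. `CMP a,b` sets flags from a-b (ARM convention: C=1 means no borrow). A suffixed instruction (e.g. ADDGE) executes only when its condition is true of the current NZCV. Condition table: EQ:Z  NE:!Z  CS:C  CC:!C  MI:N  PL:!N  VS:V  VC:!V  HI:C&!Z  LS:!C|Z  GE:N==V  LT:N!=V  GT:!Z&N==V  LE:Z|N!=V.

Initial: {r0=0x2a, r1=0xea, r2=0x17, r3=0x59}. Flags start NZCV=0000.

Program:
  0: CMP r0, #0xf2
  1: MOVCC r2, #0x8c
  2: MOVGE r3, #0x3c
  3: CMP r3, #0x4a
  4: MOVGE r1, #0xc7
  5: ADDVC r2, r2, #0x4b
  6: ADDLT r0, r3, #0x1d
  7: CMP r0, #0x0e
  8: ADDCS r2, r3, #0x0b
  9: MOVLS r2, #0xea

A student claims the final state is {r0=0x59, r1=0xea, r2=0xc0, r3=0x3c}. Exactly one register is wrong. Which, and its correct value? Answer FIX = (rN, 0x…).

FIX = (r2, 0x47)

[0] flags=0000 → (cmp)
[1] flags=0000 CC?T → r2=0x8c
[2] flags=0000 GE?T → r3=0x3c
[3] flags=1000 → (cmp)
[4] flags=1000 GE?F → skip
[5] flags=1000 VC?T → r2=0xd7
[6] flags=1000 LT?T → r0=0x59
[7] flags=0010 → (cmp)
[8] flags=0010 CS?T → r2=0x47
[9] flags=0010 LS?F → skip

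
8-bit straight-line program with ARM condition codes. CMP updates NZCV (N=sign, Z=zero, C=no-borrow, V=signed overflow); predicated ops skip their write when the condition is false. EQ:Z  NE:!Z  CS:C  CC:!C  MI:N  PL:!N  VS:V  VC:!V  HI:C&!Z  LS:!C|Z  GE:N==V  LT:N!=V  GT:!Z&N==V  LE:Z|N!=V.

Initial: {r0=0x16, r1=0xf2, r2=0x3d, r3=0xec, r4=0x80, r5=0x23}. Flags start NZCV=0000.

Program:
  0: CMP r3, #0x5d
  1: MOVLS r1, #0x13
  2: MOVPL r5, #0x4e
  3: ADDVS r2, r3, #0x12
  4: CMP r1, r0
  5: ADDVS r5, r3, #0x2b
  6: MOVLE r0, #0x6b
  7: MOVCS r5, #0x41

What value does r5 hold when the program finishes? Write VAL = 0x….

VAL = 0x41

0: ✓ CMP  NZCV=1010
1: · MOVLS
2: · MOVPL
3: · ADDVS
4: ✓ CMP  NZCV=1010
5: · ADDVS
6: ✓ MOVLE  r0←0x6b
7: ✓ MOVCS  r5←0x41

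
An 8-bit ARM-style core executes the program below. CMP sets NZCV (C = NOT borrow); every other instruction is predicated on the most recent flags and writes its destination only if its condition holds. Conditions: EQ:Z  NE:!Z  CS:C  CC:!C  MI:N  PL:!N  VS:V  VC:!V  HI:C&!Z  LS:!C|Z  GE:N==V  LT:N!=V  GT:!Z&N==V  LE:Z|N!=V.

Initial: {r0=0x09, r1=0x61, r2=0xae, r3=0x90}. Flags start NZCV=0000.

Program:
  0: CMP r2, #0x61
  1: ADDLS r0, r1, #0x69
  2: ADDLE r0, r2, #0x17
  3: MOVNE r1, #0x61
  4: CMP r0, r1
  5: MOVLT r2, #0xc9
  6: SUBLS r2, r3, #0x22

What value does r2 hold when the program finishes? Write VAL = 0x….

VAL = 0xc9

0: ✓ CMP  NZCV=0011
1: · ADDLS
2: ✓ ADDLE  r0←0xc5
3: ✓ MOVNE  r1←0x61
4: ✓ CMP  NZCV=0011
5: ✓ MOVLT  r2←0xc9
6: · SUBLS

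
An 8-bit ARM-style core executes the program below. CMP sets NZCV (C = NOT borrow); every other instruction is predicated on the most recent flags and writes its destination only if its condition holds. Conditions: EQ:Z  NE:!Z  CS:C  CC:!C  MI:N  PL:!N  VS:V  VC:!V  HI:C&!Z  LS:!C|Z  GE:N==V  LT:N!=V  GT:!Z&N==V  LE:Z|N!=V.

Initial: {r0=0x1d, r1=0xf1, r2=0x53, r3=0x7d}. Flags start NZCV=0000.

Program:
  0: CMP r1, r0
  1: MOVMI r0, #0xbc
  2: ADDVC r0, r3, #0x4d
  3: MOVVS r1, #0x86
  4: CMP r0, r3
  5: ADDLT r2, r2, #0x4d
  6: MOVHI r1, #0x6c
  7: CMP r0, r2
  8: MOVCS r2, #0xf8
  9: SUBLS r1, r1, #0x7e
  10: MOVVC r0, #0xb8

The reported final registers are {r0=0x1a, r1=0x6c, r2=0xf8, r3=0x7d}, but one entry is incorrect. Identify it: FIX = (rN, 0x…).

[0] flags=1010 → (cmp)
[1] flags=1010 MI?T → r0=0xbc
[2] flags=1010 VC?T → r0=0xca
[3] flags=1010 VS?F → skip
[4] flags=0011 → (cmp)
[5] flags=0011 LT?T → r2=0xa0
[6] flags=0011 HI?T → r1=0x6c
[7] flags=0010 → (cmp)
[8] flags=0010 CS?T → r2=0xf8
[9] flags=0010 LS?F → skip
[10] flags=0010 VC?T → r0=0xb8

FIX = (r0, 0xb8)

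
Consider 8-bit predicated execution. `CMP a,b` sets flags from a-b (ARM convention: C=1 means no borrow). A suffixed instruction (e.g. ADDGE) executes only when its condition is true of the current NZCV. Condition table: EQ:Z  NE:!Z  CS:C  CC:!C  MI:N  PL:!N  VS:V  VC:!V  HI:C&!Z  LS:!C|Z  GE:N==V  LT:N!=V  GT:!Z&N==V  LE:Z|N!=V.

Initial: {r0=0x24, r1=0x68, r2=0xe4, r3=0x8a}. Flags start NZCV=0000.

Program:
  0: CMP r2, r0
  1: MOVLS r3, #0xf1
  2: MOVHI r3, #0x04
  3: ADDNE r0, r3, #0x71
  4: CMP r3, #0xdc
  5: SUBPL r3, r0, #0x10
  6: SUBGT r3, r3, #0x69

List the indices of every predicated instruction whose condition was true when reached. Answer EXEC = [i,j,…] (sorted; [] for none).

EXEC = [2,3,5,6]

0: ✓ CMP  NZCV=1010
1: · MOVLS
2: ✓ MOVHI  r3←0x04
3: ✓ ADDNE  r0←0x75
4: ✓ CMP  NZCV=0000
5: ✓ SUBPL  r3←0x65
6: ✓ SUBGT  r3←0xfc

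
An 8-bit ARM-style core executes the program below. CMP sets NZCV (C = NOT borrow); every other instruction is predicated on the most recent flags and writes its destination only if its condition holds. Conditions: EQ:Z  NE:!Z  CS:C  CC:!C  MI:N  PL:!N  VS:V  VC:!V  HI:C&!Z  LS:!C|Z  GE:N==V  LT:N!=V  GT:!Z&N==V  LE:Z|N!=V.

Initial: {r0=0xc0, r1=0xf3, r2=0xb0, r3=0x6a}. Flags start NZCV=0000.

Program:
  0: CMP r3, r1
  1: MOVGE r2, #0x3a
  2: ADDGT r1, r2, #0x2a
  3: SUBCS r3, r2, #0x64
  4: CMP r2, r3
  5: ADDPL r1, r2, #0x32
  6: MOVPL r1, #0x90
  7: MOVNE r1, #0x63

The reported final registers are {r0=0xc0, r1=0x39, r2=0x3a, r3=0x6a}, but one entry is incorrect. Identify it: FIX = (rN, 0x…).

[0] flags=0000 → (cmp)
[1] flags=0000 GE?T → r2=0x3a
[2] flags=0000 GT?T → r1=0x64
[3] flags=0000 CS?F → skip
[4] flags=1000 → (cmp)
[5] flags=1000 PL?F → skip
[6] flags=1000 PL?F → skip
[7] flags=1000 NE?T → r1=0x63

FIX = (r1, 0x63)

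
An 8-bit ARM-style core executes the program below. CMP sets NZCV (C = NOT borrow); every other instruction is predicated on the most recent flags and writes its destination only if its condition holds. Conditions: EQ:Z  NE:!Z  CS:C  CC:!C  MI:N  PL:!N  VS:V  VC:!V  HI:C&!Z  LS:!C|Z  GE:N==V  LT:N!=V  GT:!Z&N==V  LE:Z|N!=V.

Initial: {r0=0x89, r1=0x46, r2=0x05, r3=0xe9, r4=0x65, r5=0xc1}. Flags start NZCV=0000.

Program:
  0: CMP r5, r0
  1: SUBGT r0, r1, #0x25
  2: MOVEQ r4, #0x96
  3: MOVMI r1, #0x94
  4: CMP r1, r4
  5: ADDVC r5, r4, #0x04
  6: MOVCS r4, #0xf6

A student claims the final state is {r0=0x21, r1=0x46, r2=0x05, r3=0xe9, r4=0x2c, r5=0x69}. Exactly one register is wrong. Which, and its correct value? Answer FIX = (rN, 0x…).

FIX = (r4, 0x65)

0: ✓ CMP  NZCV=0010
1: ✓ SUBGT  r0←0x21
2: · MOVEQ
3: · MOVMI
4: ✓ CMP  NZCV=1000
5: ✓ ADDVC  r5←0x69
6: · MOVCS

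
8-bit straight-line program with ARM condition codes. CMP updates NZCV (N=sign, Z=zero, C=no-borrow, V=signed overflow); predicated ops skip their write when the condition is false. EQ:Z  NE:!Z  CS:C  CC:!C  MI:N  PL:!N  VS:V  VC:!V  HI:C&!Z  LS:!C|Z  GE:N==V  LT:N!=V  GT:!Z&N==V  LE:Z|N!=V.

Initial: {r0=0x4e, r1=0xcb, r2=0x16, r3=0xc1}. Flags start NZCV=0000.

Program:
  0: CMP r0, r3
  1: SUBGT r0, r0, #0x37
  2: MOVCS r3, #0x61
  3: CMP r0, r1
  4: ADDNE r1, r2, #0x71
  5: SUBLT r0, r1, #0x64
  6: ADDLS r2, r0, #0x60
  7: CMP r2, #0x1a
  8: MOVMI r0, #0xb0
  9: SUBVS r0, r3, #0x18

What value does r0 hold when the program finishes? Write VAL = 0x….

0: ✓ CMP  NZCV=1001
1: ✓ SUBGT  r0←0x17
2: · MOVCS
3: ✓ CMP  NZCV=0000
4: ✓ ADDNE  r1←0x87
5: · SUBLT
6: ✓ ADDLS  r2←0x77
7: ✓ CMP  NZCV=0010
8: · MOVMI
9: · SUBVS

VAL = 0x17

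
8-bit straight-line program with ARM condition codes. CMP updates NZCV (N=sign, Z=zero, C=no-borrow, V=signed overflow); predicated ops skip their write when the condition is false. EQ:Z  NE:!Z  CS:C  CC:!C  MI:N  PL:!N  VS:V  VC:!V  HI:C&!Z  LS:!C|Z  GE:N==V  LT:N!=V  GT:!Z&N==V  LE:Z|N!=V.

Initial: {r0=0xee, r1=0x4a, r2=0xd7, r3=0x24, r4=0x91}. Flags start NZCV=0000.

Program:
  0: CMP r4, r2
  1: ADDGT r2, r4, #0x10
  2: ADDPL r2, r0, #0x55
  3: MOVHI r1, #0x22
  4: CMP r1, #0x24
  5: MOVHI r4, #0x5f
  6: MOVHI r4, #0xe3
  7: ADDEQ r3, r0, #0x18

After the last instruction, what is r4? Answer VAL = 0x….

VAL = 0xe3

[0] flags=1000 → (cmp)
[1] flags=1000 GT?F → skip
[2] flags=1000 PL?F → skip
[3] flags=1000 HI?F → skip
[4] flags=0010 → (cmp)
[5] flags=0010 HI?T → r4=0x5f
[6] flags=0010 HI?T → r4=0xe3
[7] flags=0010 EQ?F → skip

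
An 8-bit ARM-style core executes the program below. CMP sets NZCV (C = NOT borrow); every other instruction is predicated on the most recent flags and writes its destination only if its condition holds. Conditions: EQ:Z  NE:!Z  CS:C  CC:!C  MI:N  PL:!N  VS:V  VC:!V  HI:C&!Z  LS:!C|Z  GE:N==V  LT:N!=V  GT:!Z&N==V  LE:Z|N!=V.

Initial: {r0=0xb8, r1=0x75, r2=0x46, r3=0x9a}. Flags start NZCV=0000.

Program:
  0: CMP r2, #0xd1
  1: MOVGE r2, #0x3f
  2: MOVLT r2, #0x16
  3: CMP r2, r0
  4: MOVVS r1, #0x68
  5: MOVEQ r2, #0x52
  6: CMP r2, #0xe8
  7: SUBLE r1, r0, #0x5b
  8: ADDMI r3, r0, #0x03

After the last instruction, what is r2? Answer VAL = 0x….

[0] flags=0000 → (cmp)
[1] flags=0000 GE?T → r2=0x3f
[2] flags=0000 LT?F → skip
[3] flags=1001 → (cmp)
[4] flags=1001 VS?T → r1=0x68
[5] flags=1001 EQ?F → skip
[6] flags=0000 → (cmp)
[7] flags=0000 LE?F → skip
[8] flags=0000 MI?F → skip

VAL = 0x3f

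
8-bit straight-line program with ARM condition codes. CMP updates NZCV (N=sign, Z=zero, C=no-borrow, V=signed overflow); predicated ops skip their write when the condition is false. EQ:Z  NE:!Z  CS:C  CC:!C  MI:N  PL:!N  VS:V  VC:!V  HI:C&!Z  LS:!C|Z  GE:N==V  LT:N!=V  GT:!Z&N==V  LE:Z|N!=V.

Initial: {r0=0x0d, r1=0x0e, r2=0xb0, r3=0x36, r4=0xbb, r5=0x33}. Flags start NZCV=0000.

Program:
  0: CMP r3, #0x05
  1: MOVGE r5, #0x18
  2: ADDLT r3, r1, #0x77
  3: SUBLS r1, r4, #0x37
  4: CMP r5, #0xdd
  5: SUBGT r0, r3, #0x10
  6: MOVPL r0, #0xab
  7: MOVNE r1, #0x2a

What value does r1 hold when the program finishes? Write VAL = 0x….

VAL = 0x2a

0: ✓ CMP  NZCV=0010
1: ✓ MOVGE  r5←0x18
2: · ADDLT
3: · SUBLS
4: ✓ CMP  NZCV=0000
5: ✓ SUBGT  r0←0x26
6: ✓ MOVPL  r0←0xab
7: ✓ MOVNE  r1←0x2a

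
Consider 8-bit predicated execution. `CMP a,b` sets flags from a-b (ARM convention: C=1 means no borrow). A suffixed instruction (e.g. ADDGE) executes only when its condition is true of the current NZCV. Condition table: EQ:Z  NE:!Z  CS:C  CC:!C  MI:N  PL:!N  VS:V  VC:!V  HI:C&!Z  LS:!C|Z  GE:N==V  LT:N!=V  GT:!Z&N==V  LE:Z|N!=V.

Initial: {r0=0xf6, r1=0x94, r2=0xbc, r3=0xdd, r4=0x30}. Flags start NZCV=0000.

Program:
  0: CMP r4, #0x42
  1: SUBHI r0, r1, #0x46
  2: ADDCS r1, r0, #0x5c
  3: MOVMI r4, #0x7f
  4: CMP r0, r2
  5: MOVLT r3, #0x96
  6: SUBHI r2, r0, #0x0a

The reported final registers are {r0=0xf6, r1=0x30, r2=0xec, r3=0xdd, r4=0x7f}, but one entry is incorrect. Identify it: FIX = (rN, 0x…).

FIX = (r1, 0x94)

0: ✓ CMP  NZCV=1000
1: · SUBHI
2: · ADDCS
3: ✓ MOVMI  r4←0x7f
4: ✓ CMP  NZCV=0010
5: · MOVLT
6: ✓ SUBHI  r2←0xec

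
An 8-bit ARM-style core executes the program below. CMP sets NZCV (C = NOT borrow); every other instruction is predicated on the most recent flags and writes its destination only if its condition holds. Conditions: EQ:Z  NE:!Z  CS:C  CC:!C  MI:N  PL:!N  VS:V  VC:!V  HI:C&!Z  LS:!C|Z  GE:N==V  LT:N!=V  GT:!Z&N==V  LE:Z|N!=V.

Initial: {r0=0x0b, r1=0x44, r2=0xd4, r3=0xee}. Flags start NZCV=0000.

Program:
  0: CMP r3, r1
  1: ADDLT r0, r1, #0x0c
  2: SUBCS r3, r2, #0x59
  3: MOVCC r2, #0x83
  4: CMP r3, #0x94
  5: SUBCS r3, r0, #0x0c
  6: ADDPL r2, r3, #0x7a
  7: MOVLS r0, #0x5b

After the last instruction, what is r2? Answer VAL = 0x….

[0] flags=1010 → (cmp)
[1] flags=1010 LT?T → r0=0x50
[2] flags=1010 CS?T → r3=0x7b
[3] flags=1010 CC?F → skip
[4] flags=1001 → (cmp)
[5] flags=1001 CS?F → skip
[6] flags=1001 PL?F → skip
[7] flags=1001 LS?T → r0=0x5b

VAL = 0xd4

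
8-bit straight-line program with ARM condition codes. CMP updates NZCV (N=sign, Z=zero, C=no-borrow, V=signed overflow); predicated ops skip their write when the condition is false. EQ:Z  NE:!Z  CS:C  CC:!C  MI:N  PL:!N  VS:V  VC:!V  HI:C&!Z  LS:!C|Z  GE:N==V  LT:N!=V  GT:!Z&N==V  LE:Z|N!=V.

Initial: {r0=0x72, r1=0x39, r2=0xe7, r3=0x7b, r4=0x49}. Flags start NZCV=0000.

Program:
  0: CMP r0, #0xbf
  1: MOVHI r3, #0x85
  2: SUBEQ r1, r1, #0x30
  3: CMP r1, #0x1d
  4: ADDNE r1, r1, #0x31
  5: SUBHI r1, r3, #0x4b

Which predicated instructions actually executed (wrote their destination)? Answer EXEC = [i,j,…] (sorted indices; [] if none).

EXEC = [4,5]

0: ✓ CMP  NZCV=1001
1: · MOVHI
2: · SUBEQ
3: ✓ CMP  NZCV=0010
4: ✓ ADDNE  r1←0x6a
5: ✓ SUBHI  r1←0x30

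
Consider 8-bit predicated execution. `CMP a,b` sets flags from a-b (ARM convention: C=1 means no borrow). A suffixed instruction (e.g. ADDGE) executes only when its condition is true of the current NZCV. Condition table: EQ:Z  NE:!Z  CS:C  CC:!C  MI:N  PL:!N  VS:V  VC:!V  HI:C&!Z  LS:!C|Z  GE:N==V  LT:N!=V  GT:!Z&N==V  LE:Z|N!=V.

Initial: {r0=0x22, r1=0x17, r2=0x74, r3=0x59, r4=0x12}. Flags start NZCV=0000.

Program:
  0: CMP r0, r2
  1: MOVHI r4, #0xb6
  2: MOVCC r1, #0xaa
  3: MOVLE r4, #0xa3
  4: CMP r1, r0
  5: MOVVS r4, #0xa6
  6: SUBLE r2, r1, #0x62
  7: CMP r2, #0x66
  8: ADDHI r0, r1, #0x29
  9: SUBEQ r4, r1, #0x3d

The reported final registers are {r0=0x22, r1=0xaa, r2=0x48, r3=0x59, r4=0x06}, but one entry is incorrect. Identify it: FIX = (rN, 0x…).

FIX = (r4, 0xa3)

[0] flags=1000 → (cmp)
[1] flags=1000 HI?F → skip
[2] flags=1000 CC?T → r1=0xaa
[3] flags=1000 LE?T → r4=0xa3
[4] flags=1010 → (cmp)
[5] flags=1010 VS?F → skip
[6] flags=1010 LE?T → r2=0x48
[7] flags=1000 → (cmp)
[8] flags=1000 HI?F → skip
[9] flags=1000 EQ?F → skip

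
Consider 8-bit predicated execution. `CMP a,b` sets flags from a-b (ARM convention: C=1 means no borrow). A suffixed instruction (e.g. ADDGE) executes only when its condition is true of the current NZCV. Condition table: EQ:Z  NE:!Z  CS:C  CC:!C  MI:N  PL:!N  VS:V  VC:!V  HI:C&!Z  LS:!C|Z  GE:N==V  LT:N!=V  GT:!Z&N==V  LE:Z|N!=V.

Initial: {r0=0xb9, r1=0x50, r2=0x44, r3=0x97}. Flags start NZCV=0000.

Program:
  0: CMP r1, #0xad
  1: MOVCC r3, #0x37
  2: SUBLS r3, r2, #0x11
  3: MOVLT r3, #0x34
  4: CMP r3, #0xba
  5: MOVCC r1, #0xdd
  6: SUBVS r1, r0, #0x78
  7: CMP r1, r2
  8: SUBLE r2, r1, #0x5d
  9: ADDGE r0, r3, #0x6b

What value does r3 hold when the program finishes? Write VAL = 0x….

VAL = 0x33

[0] flags=1001 → (cmp)
[1] flags=1001 CC?T → r3=0x37
[2] flags=1001 LS?T → r3=0x33
[3] flags=1001 LT?F → skip
[4] flags=0000 → (cmp)
[5] flags=0000 CC?T → r1=0xdd
[6] flags=0000 VS?F → skip
[7] flags=1010 → (cmp)
[8] flags=1010 LE?T → r2=0x80
[9] flags=1010 GE?F → skip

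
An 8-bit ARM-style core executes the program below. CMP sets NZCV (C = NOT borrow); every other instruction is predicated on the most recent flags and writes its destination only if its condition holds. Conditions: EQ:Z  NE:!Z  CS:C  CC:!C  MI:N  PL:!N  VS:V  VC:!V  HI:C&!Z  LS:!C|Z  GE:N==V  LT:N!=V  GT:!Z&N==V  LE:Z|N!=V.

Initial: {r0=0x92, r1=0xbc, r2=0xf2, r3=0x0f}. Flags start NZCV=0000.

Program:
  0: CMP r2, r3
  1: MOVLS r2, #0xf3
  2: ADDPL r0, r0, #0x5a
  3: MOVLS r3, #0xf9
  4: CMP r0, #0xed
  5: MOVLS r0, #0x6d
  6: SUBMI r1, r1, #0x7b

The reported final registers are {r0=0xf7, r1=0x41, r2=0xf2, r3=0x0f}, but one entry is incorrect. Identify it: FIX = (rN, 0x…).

FIX = (r0, 0x6d)

[0] flags=1010 → (cmp)
[1] flags=1010 LS?F → skip
[2] flags=1010 PL?F → skip
[3] flags=1010 LS?F → skip
[4] flags=1000 → (cmp)
[5] flags=1000 LS?T → r0=0x6d
[6] flags=1000 MI?T → r1=0x41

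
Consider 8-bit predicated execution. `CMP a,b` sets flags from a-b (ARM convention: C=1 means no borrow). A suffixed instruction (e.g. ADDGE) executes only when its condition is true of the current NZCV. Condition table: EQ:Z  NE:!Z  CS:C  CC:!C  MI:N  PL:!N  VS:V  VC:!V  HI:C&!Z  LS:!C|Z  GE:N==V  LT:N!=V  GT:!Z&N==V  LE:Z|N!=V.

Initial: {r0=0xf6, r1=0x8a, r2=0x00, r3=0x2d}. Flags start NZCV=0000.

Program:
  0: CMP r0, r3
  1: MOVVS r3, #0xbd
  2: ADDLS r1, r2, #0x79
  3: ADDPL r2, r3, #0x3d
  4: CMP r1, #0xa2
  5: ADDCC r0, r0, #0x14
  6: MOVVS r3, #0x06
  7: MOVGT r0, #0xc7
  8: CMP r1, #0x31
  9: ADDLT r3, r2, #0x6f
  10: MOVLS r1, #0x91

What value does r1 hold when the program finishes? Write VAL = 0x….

[0] flags=1010 → (cmp)
[1] flags=1010 VS?F → skip
[2] flags=1010 LS?F → skip
[3] flags=1010 PL?F → skip
[4] flags=1000 → (cmp)
[5] flags=1000 CC?T → r0=0x0a
[6] flags=1000 VS?F → skip
[7] flags=1000 GT?F → skip
[8] flags=0011 → (cmp)
[9] flags=0011 LT?T → r3=0x6f
[10] flags=0011 LS?F → skip

VAL = 0x8a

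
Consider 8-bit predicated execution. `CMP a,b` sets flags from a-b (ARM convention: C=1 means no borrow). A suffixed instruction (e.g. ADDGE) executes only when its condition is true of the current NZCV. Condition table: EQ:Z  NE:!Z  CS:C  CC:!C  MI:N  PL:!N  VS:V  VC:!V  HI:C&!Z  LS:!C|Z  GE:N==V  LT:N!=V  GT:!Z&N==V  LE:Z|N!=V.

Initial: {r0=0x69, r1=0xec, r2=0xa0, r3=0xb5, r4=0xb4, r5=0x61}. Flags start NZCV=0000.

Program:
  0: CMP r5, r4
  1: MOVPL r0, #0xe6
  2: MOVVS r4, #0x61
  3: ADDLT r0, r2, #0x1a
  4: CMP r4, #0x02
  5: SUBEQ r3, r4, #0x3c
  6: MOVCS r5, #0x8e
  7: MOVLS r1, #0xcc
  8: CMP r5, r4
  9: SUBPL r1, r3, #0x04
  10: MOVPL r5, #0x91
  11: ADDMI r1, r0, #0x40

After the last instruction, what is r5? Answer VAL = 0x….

VAL = 0x91

0: ✓ CMP  NZCV=1001
1: · MOVPL
2: ✓ MOVVS  r4←0x61
3: · ADDLT
4: ✓ CMP  NZCV=0010
5: · SUBEQ
6: ✓ MOVCS  r5←0x8e
7: · MOVLS
8: ✓ CMP  NZCV=0011
9: ✓ SUBPL  r1←0xb1
10: ✓ MOVPL  r5←0x91
11: · ADDMI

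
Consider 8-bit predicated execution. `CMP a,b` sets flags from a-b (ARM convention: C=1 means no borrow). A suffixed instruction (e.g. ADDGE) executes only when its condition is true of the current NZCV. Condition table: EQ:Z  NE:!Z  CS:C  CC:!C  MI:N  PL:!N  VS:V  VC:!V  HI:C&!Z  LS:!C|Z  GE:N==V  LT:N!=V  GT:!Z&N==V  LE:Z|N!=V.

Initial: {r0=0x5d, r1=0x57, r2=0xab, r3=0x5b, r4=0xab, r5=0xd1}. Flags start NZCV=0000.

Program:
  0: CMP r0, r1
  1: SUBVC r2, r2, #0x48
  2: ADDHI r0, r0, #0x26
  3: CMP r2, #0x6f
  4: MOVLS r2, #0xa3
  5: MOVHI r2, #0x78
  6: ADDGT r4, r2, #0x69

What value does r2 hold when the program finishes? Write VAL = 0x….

0: ✓ CMP  NZCV=0010
1: ✓ SUBVC  r2←0x63
2: ✓ ADDHI  r0←0x83
3: ✓ CMP  NZCV=1000
4: ✓ MOVLS  r2←0xa3
5: · MOVHI
6: · ADDGT

VAL = 0xa3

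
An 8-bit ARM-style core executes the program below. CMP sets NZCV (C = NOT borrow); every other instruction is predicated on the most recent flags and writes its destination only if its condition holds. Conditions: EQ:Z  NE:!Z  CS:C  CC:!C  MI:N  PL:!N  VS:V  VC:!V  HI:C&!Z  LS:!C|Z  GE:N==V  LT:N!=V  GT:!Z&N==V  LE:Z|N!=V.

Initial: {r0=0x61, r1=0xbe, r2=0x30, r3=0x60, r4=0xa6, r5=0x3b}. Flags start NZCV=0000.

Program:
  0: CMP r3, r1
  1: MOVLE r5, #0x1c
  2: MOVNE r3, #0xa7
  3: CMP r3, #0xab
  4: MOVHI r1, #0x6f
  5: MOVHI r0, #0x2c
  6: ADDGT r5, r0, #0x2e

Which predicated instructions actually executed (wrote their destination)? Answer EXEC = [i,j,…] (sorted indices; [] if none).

EXEC = [2]

0: ✓ CMP  NZCV=1001
1: · MOVLE
2: ✓ MOVNE  r3←0xa7
3: ✓ CMP  NZCV=1000
4: · MOVHI
5: · MOVHI
6: · ADDGT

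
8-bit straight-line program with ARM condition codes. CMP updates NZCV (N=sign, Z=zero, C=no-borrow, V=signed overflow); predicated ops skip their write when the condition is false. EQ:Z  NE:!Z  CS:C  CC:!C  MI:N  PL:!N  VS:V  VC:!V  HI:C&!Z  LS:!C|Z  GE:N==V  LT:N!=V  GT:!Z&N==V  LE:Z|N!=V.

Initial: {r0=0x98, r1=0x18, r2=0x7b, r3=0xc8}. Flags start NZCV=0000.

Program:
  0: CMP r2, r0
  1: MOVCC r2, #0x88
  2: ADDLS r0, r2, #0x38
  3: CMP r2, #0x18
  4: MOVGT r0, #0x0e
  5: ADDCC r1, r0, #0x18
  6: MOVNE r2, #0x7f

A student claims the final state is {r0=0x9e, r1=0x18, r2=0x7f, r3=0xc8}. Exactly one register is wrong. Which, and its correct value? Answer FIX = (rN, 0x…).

0: ✓ CMP  NZCV=1001
1: ✓ MOVCC  r2←0x88
2: ✓ ADDLS  r0←0xc0
3: ✓ CMP  NZCV=0011
4: · MOVGT
5: · ADDCC
6: ✓ MOVNE  r2←0x7f

FIX = (r0, 0xc0)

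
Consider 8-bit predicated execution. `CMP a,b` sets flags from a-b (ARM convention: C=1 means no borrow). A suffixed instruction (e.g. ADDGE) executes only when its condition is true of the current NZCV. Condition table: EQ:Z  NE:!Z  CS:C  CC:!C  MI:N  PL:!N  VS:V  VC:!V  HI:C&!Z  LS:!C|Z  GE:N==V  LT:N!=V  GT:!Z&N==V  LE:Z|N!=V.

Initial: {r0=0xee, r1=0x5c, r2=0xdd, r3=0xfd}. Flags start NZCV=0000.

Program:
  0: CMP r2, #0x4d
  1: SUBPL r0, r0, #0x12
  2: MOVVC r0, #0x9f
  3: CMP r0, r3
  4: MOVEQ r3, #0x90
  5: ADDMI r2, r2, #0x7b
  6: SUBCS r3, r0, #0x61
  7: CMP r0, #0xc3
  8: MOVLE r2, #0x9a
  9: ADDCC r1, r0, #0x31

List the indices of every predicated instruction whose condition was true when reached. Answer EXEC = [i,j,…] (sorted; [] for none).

EXEC = [2,5,8,9]

[0] flags=1010 → (cmp)
[1] flags=1010 PL?F → skip
[2] flags=1010 VC?T → r0=0x9f
[3] flags=1000 → (cmp)
[4] flags=1000 EQ?F → skip
[5] flags=1000 MI?T → r2=0x58
[6] flags=1000 CS?F → skip
[7] flags=1000 → (cmp)
[8] flags=1000 LE?T → r2=0x9a
[9] flags=1000 CC?T → r1=0xd0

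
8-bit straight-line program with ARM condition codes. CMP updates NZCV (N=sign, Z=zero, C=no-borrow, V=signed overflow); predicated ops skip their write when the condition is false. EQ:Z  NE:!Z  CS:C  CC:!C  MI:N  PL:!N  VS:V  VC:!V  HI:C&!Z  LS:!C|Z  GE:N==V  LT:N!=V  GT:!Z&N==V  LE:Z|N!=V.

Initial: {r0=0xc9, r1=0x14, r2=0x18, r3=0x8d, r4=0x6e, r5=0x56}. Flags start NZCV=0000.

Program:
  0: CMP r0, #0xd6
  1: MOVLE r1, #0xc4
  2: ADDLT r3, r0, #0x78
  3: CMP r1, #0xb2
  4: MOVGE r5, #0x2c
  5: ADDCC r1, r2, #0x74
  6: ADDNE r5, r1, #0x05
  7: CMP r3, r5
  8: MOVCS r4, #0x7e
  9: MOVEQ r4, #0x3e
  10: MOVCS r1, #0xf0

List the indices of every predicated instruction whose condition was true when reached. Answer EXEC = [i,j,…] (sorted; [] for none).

EXEC = [1,2,4,6]

0: ✓ CMP  NZCV=1000
1: ✓ MOVLE  r1←0xc4
2: ✓ ADDLT  r3←0x41
3: ✓ CMP  NZCV=0010
4: ✓ MOVGE  r5←0x2c
5: · ADDCC
6: ✓ ADDNE  r5←0xc9
7: ✓ CMP  NZCV=0000
8: · MOVCS
9: · MOVEQ
10: · MOVCS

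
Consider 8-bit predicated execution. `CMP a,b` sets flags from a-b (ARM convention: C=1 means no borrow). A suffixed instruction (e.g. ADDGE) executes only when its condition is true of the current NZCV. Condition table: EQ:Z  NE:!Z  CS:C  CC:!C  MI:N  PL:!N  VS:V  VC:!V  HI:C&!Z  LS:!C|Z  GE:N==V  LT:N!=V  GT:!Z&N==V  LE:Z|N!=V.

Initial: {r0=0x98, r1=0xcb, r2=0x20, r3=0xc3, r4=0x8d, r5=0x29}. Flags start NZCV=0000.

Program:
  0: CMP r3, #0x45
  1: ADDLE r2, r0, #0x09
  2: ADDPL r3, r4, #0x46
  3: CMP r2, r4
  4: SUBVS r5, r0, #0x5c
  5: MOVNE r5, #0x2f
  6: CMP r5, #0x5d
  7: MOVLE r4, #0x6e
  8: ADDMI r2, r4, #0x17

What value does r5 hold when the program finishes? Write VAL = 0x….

0: ✓ CMP  NZCV=0011
1: ✓ ADDLE  r2←0xa1
2: ✓ ADDPL  r3←0xd3
3: ✓ CMP  NZCV=0010
4: · SUBVS
5: ✓ MOVNE  r5←0x2f
6: ✓ CMP  NZCV=1000
7: ✓ MOVLE  r4←0x6e
8: ✓ ADDMI  r2←0x85

VAL = 0x2f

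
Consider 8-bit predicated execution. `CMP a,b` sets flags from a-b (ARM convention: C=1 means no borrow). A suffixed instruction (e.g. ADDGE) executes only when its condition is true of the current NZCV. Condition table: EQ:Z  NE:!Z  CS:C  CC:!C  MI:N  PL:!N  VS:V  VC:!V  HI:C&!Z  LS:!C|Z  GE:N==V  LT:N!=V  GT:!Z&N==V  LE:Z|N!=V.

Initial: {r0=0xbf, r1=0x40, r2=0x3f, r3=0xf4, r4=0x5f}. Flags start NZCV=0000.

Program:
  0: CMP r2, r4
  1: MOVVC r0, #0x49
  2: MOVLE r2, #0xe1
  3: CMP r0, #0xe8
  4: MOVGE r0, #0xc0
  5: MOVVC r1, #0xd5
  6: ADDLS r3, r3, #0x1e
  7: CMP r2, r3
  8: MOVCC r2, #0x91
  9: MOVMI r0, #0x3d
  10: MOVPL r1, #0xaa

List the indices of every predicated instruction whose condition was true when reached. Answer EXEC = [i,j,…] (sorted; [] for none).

0: ✓ CMP  NZCV=1000
1: ✓ MOVVC  r0←0x49
2: ✓ MOVLE  r2←0xe1
3: ✓ CMP  NZCV=0000
4: ✓ MOVGE  r0←0xc0
5: ✓ MOVVC  r1←0xd5
6: ✓ ADDLS  r3←0x12
7: ✓ CMP  NZCV=1010
8: · MOVCC
9: ✓ MOVMI  r0←0x3d
10: · MOVPL

EXEC = [1,2,4,5,6,9]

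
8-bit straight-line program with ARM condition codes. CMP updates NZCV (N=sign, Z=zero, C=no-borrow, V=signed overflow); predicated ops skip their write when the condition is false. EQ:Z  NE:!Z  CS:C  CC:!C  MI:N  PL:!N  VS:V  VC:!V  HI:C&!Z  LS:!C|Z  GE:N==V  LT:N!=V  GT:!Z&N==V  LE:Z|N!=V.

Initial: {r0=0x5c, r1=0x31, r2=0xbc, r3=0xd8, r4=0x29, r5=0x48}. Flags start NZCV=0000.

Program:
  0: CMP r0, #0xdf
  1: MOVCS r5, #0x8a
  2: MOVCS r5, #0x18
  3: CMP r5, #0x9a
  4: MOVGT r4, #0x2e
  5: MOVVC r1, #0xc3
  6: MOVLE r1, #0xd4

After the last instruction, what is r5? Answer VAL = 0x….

0: ✓ CMP  NZCV=0000
1: · MOVCS
2: · MOVCS
3: ✓ CMP  NZCV=1001
4: ✓ MOVGT  r4←0x2e
5: · MOVVC
6: · MOVLE

VAL = 0x48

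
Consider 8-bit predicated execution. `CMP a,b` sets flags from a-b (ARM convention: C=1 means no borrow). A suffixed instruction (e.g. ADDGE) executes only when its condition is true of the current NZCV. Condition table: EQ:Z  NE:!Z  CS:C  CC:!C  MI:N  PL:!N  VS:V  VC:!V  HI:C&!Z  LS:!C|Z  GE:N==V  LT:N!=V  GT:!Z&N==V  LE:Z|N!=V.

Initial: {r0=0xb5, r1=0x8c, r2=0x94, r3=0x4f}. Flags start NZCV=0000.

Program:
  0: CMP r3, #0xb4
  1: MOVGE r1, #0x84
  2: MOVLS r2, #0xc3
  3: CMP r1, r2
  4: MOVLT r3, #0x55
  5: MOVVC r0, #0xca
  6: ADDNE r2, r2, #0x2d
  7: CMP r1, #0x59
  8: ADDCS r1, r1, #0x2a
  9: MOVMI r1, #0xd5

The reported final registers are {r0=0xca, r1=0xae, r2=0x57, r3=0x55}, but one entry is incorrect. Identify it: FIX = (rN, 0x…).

[0] flags=1001 → (cmp)
[1] flags=1001 GE?T → r1=0x84
[2] flags=1001 LS?T → r2=0xc3
[3] flags=1000 → (cmp)
[4] flags=1000 LT?T → r3=0x55
[5] flags=1000 VC?T → r0=0xca
[6] flags=1000 NE?T → r2=0xf0
[7] flags=0011 → (cmp)
[8] flags=0011 CS?T → r1=0xae
[9] flags=0011 MI?F → skip

FIX = (r2, 0xf0)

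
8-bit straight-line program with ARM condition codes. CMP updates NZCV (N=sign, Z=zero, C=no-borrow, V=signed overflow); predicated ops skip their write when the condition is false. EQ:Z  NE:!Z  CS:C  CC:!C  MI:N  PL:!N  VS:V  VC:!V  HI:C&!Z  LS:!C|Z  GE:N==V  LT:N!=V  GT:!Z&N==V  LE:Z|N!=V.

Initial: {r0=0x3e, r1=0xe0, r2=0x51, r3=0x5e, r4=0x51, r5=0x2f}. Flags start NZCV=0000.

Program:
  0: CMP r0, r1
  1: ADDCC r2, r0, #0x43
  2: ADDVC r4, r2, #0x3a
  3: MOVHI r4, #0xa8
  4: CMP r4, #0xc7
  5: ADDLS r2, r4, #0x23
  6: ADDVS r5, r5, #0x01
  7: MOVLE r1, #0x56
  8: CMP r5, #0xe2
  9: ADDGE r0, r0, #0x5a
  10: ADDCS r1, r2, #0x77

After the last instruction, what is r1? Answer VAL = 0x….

VAL = 0x56

[0] flags=0000 → (cmp)
[1] flags=0000 CC?T → r2=0x81
[2] flags=0000 VC?T → r4=0xbb
[3] flags=0000 HI?F → skip
[4] flags=1000 → (cmp)
[5] flags=1000 LS?T → r2=0xde
[6] flags=1000 VS?F → skip
[7] flags=1000 LE?T → r1=0x56
[8] flags=0000 → (cmp)
[9] flags=0000 GE?T → r0=0x98
[10] flags=0000 CS?F → skip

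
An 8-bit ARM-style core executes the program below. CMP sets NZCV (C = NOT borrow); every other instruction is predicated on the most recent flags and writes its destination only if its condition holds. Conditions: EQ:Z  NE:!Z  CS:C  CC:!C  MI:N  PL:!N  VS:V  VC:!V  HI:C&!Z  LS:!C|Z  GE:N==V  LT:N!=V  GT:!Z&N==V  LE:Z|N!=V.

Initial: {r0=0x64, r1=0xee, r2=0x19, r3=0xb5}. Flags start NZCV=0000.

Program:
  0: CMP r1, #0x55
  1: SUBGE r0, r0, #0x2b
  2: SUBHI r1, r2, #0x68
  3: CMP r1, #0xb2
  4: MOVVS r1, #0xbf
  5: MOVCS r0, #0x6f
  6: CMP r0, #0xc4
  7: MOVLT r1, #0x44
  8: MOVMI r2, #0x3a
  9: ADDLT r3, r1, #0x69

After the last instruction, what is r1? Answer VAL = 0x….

VAL = 0xb1

0: ✓ CMP  NZCV=1010
1: · SUBGE
2: ✓ SUBHI  r1←0xb1
3: ✓ CMP  NZCV=1000
4: · MOVVS
5: · MOVCS
6: ✓ CMP  NZCV=1001
7: · MOVLT
8: ✓ MOVMI  r2←0x3a
9: · ADDLT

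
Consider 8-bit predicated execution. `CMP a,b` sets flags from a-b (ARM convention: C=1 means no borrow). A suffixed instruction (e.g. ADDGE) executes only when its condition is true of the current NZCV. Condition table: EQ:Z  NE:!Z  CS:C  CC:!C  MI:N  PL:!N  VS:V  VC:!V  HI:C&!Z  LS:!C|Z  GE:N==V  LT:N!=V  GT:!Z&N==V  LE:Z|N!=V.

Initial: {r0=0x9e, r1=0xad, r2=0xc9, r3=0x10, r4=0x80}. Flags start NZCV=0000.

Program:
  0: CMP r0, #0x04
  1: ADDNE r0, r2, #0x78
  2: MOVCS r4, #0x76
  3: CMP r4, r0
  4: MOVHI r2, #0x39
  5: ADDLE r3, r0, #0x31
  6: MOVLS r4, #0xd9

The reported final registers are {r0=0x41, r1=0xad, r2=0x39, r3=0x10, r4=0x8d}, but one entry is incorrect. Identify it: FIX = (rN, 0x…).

FIX = (r4, 0x76)

0: ✓ CMP  NZCV=1010
1: ✓ ADDNE  r0←0x41
2: ✓ MOVCS  r4←0x76
3: ✓ CMP  NZCV=0010
4: ✓ MOVHI  r2←0x39
5: · ADDLE
6: · MOVLS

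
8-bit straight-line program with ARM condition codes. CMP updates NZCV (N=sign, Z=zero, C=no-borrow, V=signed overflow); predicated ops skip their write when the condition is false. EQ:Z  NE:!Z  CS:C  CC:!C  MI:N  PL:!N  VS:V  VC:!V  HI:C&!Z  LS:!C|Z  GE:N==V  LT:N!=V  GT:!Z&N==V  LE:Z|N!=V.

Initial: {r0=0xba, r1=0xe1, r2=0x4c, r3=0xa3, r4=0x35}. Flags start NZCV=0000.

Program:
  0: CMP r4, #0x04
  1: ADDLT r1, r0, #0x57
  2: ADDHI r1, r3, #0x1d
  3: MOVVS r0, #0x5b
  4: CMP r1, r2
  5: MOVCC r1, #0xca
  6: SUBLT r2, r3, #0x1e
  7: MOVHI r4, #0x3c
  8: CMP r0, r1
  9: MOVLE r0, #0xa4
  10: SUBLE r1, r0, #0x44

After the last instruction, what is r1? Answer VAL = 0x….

VAL = 0x60

0: ✓ CMP  NZCV=0010
1: · ADDLT
2: ✓ ADDHI  r1←0xc0
3: · MOVVS
4: ✓ CMP  NZCV=0011
5: · MOVCC
6: ✓ SUBLT  r2←0x85
7: ✓ MOVHI  r4←0x3c
8: ✓ CMP  NZCV=1000
9: ✓ MOVLE  r0←0xa4
10: ✓ SUBLE  r1←0x60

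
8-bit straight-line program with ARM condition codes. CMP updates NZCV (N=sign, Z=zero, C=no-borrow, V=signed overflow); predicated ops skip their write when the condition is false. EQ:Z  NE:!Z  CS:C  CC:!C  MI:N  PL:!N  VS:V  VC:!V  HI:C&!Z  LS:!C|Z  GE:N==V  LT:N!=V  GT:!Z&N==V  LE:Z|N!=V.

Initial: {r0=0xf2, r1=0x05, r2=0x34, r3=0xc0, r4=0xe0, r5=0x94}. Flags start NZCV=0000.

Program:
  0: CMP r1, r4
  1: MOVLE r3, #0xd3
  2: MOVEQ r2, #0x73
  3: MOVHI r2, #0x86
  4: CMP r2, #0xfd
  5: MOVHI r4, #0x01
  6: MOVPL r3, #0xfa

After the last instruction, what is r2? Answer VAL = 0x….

VAL = 0x34

0: ✓ CMP  NZCV=0000
1: · MOVLE
2: · MOVEQ
3: · MOVHI
4: ✓ CMP  NZCV=0000
5: · MOVHI
6: ✓ MOVPL  r3←0xfa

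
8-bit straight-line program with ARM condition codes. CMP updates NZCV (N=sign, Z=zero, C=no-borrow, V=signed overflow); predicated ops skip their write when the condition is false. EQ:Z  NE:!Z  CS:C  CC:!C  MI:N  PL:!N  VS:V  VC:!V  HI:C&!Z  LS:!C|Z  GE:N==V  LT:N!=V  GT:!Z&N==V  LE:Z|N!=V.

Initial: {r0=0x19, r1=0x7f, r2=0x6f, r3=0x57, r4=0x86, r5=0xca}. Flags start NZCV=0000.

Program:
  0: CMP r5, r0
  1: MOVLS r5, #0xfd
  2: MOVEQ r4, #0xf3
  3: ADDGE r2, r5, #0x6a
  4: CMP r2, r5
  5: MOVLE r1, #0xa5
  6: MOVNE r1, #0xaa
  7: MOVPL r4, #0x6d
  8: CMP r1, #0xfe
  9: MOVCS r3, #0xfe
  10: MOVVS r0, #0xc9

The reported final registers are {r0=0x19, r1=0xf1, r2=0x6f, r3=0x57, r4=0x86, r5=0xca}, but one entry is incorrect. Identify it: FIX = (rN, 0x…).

0: ✓ CMP  NZCV=1010
1: · MOVLS
2: · MOVEQ
3: · ADDGE
4: ✓ CMP  NZCV=1001
5: · MOVLE
6: ✓ MOVNE  r1←0xaa
7: · MOVPL
8: ✓ CMP  NZCV=1000
9: · MOVCS
10: · MOVVS

FIX = (r1, 0xaa)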